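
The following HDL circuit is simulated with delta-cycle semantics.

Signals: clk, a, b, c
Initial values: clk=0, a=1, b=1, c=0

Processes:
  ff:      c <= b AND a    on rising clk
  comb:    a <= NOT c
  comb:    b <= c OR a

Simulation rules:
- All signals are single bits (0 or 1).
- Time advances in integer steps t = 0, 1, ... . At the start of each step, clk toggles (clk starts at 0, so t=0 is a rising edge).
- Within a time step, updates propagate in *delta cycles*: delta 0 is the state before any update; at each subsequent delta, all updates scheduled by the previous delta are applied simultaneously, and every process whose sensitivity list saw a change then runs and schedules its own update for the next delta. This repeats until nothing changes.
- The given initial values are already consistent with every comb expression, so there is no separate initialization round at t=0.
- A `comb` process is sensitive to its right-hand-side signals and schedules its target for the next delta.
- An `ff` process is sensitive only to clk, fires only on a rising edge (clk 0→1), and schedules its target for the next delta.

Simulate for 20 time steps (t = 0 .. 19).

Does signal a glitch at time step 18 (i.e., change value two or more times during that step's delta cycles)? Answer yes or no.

t0.Δ0 a=1 clk=0 c=0 b=1
t0.Δ1 a=1 clk=1 c=0 b=1
t0.Δ2 a=1 clk=1 c=1 b=1
t0.Δ3 a=0 clk=1 c=1 b=1
t1.Δ0 a=0 clk=1 c=1 b=1
t1.Δ1 a=0 clk=0 c=1 b=1
t2.Δ0 a=0 clk=0 c=1 b=1
t2.Δ1 a=0 clk=1 c=1 b=1
t2.Δ2 a=0 clk=1 c=0 b=1
t2.Δ3 a=1 clk=1 c=0 b=0
t2.Δ4 a=1 clk=1 c=0 b=1
t3.Δ0 a=1 clk=1 c=0 b=1
t3.Δ1 a=1 clk=0 c=0 b=1
t4.Δ0 a=1 clk=0 c=0 b=1
t4.Δ1 a=1 clk=1 c=0 b=1
t4.Δ2 a=1 clk=1 c=1 b=1
t4.Δ3 a=0 clk=1 c=1 b=1
t5.Δ0 a=0 clk=1 c=1 b=1
t5.Δ1 a=0 clk=0 c=1 b=1
t6.Δ0 a=0 clk=0 c=1 b=1
t6.Δ1 a=0 clk=1 c=1 b=1
t6.Δ2 a=0 clk=1 c=0 b=1
t6.Δ3 a=1 clk=1 c=0 b=0
t6.Δ4 a=1 clk=1 c=0 b=1
t7.Δ0 a=1 clk=1 c=0 b=1
t7.Δ1 a=1 clk=0 c=0 b=1
t8.Δ0 a=1 clk=0 c=0 b=1
t8.Δ1 a=1 clk=1 c=0 b=1
t8.Δ2 a=1 clk=1 c=1 b=1
t8.Δ3 a=0 clk=1 c=1 b=1
t9.Δ0 a=0 clk=1 c=1 b=1
t9.Δ1 a=0 clk=0 c=1 b=1
t10.Δ0 a=0 clk=0 c=1 b=1
t10.Δ1 a=0 clk=1 c=1 b=1
t10.Δ2 a=0 clk=1 c=0 b=1
t10.Δ3 a=1 clk=1 c=0 b=0
t10.Δ4 a=1 clk=1 c=0 b=1
t11.Δ0 a=1 clk=1 c=0 b=1
t11.Δ1 a=1 clk=0 c=0 b=1
t12.Δ0 a=1 clk=0 c=0 b=1
t12.Δ1 a=1 clk=1 c=0 b=1
t12.Δ2 a=1 clk=1 c=1 b=1
t12.Δ3 a=0 clk=1 c=1 b=1
t13.Δ0 a=0 clk=1 c=1 b=1
t13.Δ1 a=0 clk=0 c=1 b=1
t14.Δ0 a=0 clk=0 c=1 b=1
t14.Δ1 a=0 clk=1 c=1 b=1
t14.Δ2 a=0 clk=1 c=0 b=1
t14.Δ3 a=1 clk=1 c=0 b=0
t14.Δ4 a=1 clk=1 c=0 b=1
t15.Δ0 a=1 clk=1 c=0 b=1
t15.Δ1 a=1 clk=0 c=0 b=1
t16.Δ0 a=1 clk=0 c=0 b=1
t16.Δ1 a=1 clk=1 c=0 b=1
t16.Δ2 a=1 clk=1 c=1 b=1
t16.Δ3 a=0 clk=1 c=1 b=1
t17.Δ0 a=0 clk=1 c=1 b=1
t17.Δ1 a=0 clk=0 c=1 b=1
t18.Δ0 a=0 clk=0 c=1 b=1
t18.Δ1 a=0 clk=1 c=1 b=1
t18.Δ2 a=0 clk=1 c=0 b=1
t18.Δ3 a=1 clk=1 c=0 b=0
t18.Δ4 a=1 clk=1 c=0 b=1
t19.Δ0 a=1 clk=1 c=0 b=1
t19.Δ1 a=1 clk=0 c=0 b=1

no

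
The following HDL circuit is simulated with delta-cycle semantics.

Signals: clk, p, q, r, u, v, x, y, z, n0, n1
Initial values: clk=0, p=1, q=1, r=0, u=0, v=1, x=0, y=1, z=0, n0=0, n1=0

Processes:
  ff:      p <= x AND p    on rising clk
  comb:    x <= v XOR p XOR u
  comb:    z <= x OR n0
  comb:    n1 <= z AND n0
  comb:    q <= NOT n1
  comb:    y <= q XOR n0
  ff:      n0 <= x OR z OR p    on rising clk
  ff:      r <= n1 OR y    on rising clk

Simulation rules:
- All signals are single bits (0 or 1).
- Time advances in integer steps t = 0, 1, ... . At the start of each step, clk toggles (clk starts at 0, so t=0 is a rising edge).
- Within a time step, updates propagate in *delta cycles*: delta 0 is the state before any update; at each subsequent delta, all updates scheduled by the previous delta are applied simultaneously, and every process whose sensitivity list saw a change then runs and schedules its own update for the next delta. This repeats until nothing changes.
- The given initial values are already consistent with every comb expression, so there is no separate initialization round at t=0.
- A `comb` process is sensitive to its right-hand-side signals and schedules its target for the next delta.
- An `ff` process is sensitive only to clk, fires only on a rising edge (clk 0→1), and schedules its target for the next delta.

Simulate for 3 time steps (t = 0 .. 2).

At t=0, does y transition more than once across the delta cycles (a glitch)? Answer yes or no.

t0.Δ0 z=0 n1=0 y=1 v=1 r=0 n0=0 clk=0 u=0 p=1 q=1 x=0
t0.Δ1 z=0 n1=0 y=1 v=1 r=0 n0=0 clk=1 u=0 p=1 q=1 x=0
t0.Δ2 z=0 n1=0 y=1 v=1 r=1 n0=1 clk=1 u=0 p=0 q=1 x=0
t0.Δ3 z=1 n1=0 y=0 v=1 r=1 n0=1 clk=1 u=0 p=0 q=1 x=1
t0.Δ4 z=1 n1=1 y=0 v=1 r=1 n0=1 clk=1 u=0 p=0 q=1 x=1
t0.Δ5 z=1 n1=1 y=0 v=1 r=1 n0=1 clk=1 u=0 p=0 q=0 x=1
t0.Δ6 z=1 n1=1 y=1 v=1 r=1 n0=1 clk=1 u=0 p=0 q=0 x=1
t1.Δ0 z=1 n1=1 y=1 v=1 r=1 n0=1 clk=1 u=0 p=0 q=0 x=1
t1.Δ1 z=1 n1=1 y=1 v=1 r=1 n0=1 clk=0 u=0 p=0 q=0 x=1
t2.Δ0 z=1 n1=1 y=1 v=1 r=1 n0=1 clk=0 u=0 p=0 q=0 x=1
t2.Δ1 z=1 n1=1 y=1 v=1 r=1 n0=1 clk=1 u=0 p=0 q=0 x=1

yes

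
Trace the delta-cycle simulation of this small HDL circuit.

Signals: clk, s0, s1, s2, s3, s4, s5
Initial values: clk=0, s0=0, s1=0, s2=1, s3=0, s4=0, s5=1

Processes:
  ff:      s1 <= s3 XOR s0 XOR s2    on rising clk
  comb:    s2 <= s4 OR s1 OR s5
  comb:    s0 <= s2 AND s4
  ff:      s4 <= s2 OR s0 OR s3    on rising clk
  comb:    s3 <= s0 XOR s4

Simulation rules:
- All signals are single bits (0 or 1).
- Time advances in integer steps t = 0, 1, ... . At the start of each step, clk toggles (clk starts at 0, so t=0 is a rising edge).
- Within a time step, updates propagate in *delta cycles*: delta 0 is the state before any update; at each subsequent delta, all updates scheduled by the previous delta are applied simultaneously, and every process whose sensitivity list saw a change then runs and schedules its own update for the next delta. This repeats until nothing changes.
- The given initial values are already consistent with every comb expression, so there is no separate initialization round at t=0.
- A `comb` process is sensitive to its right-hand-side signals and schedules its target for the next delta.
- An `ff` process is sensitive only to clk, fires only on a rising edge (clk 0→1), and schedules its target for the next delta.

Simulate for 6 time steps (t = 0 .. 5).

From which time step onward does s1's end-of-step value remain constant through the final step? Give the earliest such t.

2

[bits: s3,s2,clk,s5,s1,s4,s0]
t=0: Δ0=0101000 Δ1=0111000 Δ2=0111110 Δ3=1111111 Δ4=0111111 | 4Δ
t=1: Δ0=0111111 Δ1=0101111 | 1Δ
t=2: Δ0=0101111 Δ1=0111111 Δ2=0111011 | 2Δ
t=3: Δ0=0111011 Δ1=0101011 | 1Δ
t=4: Δ0=0101011 Δ1=0111011 | 1Δ
t=5: Δ0=0111011 Δ1=0101011 | 1Δ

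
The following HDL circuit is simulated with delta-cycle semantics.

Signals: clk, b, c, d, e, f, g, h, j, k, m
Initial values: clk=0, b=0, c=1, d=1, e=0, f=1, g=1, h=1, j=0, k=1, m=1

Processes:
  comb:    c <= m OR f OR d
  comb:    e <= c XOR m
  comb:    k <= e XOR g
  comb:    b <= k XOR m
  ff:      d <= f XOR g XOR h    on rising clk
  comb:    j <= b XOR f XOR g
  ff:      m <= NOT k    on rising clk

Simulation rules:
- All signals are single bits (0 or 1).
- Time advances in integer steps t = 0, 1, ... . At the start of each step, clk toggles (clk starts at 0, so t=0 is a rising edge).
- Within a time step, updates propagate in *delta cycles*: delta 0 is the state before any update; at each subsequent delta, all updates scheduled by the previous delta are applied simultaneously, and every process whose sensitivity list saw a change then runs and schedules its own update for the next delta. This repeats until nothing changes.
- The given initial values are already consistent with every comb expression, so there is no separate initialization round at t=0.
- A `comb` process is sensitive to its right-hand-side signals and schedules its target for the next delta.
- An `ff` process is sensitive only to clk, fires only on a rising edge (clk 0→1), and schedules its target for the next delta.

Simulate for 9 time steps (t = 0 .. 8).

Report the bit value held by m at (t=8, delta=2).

t=0 Δ0: clk=0 j=0 b=0 d=1 h=1 e=0 g=1 k=1 c=1 m=1 f=1
  Δ1: clk:0→1
  Δ2: m:1→0
  Δ3: b:0→1, e:0→1
  Δ4: j:0→1, k:1→0
  Δ5: b:1→0
  Δ6: j:1→0
  (6Δ to stable)
t=1 Δ0: clk=1 j=0 b=0 d=1 h=1 e=1 g=1 k=0 c=1 m=0 f=1
  Δ1: clk:1→0
  (1Δ to stable)
t=2 Δ0: clk=0 j=0 b=0 d=1 h=1 e=1 g=1 k=0 c=1 m=0 f=1
  Δ1: clk:0→1
  Δ2: m:0→1
  Δ3: b:0→1, e:1→0
  Δ4: j:0→1, k:0→1
  Δ5: b:1→0
  Δ6: j:1→0
  (6Δ to stable)
t=3 Δ0: clk=1 j=0 b=0 d=1 h=1 e=0 g=1 k=1 c=1 m=1 f=1
  Δ1: clk:1→0
  (1Δ to stable)
t=4 Δ0: clk=0 j=0 b=0 d=1 h=1 e=0 g=1 k=1 c=1 m=1 f=1
  Δ1: clk:0→1
  Δ2: m:1→0
  Δ3: b:0→1, e:0→1
  Δ4: j:0→1, k:1→0
  Δ5: b:1→0
  Δ6: j:1→0
  (6Δ to stable)
t=5 Δ0: clk=1 j=0 b=0 d=1 h=1 e=1 g=1 k=0 c=1 m=0 f=1
  Δ1: clk:1→0
  (1Δ to stable)
t=6 Δ0: clk=0 j=0 b=0 d=1 h=1 e=1 g=1 k=0 c=1 m=0 f=1
  Δ1: clk:0→1
  Δ2: m:0→1
  Δ3: b:0→1, e:1→0
  Δ4: j:0→1, k:0→1
  Δ5: b:1→0
  Δ6: j:1→0
  (6Δ to stable)
t=7 Δ0: clk=1 j=0 b=0 d=1 h=1 e=0 g=1 k=1 c=1 m=1 f=1
  Δ1: clk:1→0
  (1Δ to stable)
t=8 Δ0: clk=0 j=0 b=0 d=1 h=1 e=0 g=1 k=1 c=1 m=1 f=1
  Δ1: clk:0→1
  Δ2: m:1→0
  Δ3: b:0→1, e:0→1
  Δ4: j:0→1, k:1→0
  Δ5: b:1→0
  Δ6: j:1→0
  (6Δ to stable)

0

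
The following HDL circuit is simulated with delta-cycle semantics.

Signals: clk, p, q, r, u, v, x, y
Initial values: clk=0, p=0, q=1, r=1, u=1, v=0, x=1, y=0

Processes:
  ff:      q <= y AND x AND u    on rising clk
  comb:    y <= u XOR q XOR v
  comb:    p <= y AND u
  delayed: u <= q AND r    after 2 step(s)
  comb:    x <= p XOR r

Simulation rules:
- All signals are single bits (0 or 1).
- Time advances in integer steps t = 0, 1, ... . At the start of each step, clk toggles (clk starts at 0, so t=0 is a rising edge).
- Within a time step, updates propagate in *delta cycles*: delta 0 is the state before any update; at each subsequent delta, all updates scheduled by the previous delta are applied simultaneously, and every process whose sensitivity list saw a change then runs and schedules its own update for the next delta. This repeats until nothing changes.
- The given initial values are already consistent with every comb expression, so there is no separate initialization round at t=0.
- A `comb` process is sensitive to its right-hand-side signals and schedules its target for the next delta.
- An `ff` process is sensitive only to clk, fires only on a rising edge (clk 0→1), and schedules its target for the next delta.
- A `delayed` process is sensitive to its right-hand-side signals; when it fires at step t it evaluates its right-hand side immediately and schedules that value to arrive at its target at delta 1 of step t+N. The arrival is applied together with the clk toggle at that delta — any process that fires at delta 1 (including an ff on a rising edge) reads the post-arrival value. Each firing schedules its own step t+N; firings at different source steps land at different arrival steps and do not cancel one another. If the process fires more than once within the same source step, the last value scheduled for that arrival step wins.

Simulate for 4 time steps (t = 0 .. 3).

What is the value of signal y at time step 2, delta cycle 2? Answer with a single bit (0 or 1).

0

t0.Δ0 r=1 p=0 v=0 x=1 u=1 clk=0 q=1 y=0
t0.Δ1 r=1 p=0 v=0 x=1 u=1 clk=1 q=1 y=0
t0.Δ2 r=1 p=0 v=0 x=1 u=1 clk=1 q=0 y=0
t0.Δ3 r=1 p=0 v=0 x=1 u=1 clk=1 q=0 y=1
t0.Δ4 r=1 p=1 v=0 x=1 u=1 clk=1 q=0 y=1
t0.Δ5 r=1 p=1 v=0 x=0 u=1 clk=1 q=0 y=1
t1.Δ0 r=1 p=1 v=0 x=0 u=1 clk=1 q=0 y=1
t1.Δ1 r=1 p=1 v=0 x=0 u=1 clk=0 q=0 y=1
t2.Δ0 r=1 p=1 v=0 x=0 u=1 clk=0 q=0 y=1
t2.Δ1 r=1 p=1 v=0 x=0 u=0 clk=1 q=0 y=1
t2.Δ2 r=1 p=0 v=0 x=0 u=0 clk=1 q=0 y=0
t2.Δ3 r=1 p=0 v=0 x=1 u=0 clk=1 q=0 y=0
t3.Δ0 r=1 p=0 v=0 x=1 u=0 clk=1 q=0 y=0
t3.Δ1 r=1 p=0 v=0 x=1 u=0 clk=0 q=0 y=0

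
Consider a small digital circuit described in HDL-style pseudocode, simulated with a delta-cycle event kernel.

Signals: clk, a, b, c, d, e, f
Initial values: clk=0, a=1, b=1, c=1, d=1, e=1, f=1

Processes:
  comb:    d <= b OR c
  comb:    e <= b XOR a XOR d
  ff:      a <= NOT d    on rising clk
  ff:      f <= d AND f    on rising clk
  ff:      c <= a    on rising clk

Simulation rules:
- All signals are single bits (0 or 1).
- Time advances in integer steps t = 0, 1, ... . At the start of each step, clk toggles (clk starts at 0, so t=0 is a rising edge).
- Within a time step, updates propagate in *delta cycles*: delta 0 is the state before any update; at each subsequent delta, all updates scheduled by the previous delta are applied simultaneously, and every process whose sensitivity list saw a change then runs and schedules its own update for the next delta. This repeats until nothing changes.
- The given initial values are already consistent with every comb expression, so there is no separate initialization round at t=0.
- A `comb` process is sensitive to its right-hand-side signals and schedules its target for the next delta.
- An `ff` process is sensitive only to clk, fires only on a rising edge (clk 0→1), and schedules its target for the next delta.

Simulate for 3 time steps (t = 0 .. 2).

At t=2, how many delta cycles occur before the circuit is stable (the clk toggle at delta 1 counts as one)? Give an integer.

[bits: a,f,c,d,clk,e,b]
t=0: Δ0=1111011 Δ1=1111111 Δ2=0111111 Δ3=0111101 | 3Δ
t=1: Δ0=0111101 Δ1=0111001 | 1Δ
t=2: Δ0=0111001 Δ1=0111101 Δ2=0101101 | 2Δ

2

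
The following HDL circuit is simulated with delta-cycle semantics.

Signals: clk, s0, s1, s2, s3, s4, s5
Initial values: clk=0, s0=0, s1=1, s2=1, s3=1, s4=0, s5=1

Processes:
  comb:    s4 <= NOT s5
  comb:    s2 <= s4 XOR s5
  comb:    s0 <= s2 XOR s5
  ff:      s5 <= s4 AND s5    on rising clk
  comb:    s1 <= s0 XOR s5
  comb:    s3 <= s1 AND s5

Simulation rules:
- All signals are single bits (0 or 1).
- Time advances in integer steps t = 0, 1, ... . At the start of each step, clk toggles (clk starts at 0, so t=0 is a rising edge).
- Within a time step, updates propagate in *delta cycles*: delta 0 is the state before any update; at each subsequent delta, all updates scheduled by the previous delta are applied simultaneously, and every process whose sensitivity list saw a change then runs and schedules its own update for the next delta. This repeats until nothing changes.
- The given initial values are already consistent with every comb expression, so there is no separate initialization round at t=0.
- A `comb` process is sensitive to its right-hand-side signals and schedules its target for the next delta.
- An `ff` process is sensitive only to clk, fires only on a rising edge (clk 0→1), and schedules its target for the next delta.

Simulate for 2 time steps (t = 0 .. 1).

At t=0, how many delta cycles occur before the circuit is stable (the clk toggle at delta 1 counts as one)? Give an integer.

6

t0.Δ0 s3=1 s2=1 s5=1 s4=0 s1=1 s0=0 clk=0
t0.Δ1 s3=1 s2=1 s5=1 s4=0 s1=1 s0=0 clk=1
t0.Δ2 s3=1 s2=1 s5=0 s4=0 s1=1 s0=0 clk=1
t0.Δ3 s3=0 s2=0 s5=0 s4=1 s1=0 s0=1 clk=1
t0.Δ4 s3=0 s2=1 s5=0 s4=1 s1=1 s0=0 clk=1
t0.Δ5 s3=0 s2=1 s5=0 s4=1 s1=0 s0=1 clk=1
t0.Δ6 s3=0 s2=1 s5=0 s4=1 s1=1 s0=1 clk=1
t1.Δ0 s3=0 s2=1 s5=0 s4=1 s1=1 s0=1 clk=1
t1.Δ1 s3=0 s2=1 s5=0 s4=1 s1=1 s0=1 clk=0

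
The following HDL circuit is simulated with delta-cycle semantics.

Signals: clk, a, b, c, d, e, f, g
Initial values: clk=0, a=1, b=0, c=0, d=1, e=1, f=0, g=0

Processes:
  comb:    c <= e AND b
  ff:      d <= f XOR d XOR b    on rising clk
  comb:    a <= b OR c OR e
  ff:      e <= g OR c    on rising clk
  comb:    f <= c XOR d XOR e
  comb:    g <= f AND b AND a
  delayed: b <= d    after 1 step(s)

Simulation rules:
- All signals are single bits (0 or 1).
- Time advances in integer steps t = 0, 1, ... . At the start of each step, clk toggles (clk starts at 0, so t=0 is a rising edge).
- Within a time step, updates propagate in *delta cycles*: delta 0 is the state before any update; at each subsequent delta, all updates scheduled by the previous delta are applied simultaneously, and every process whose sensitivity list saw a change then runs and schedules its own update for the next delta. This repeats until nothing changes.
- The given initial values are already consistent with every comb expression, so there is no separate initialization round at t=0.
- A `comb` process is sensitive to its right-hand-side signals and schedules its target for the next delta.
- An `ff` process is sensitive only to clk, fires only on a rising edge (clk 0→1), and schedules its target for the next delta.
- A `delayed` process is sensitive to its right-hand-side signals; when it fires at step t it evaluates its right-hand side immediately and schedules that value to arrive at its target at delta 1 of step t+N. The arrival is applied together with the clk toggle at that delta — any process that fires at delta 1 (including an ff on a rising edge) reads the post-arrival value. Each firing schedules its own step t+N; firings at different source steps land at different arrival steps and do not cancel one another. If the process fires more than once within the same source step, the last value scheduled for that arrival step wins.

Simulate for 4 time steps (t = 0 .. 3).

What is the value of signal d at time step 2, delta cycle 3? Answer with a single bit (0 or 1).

t0.Δ0 b=0 d=1 f=0 clk=0 e=1 a=1 c=0 g=0
t0.Δ1 b=0 d=1 f=0 clk=1 e=1 a=1 c=0 g=0
t0.Δ2 b=0 d=1 f=0 clk=1 e=0 a=1 c=0 g=0
t0.Δ3 b=0 d=1 f=1 clk=1 e=0 a=0 c=0 g=0
t1.Δ0 b=0 d=1 f=1 clk=1 e=0 a=0 c=0 g=0
t1.Δ1 b=0 d=1 f=1 clk=0 e=0 a=0 c=0 g=0
t2.Δ0 b=0 d=1 f=1 clk=0 e=0 a=0 c=0 g=0
t2.Δ1 b=0 d=1 f=1 clk=1 e=0 a=0 c=0 g=0
t2.Δ2 b=0 d=0 f=1 clk=1 e=0 a=0 c=0 g=0
t2.Δ3 b=0 d=0 f=0 clk=1 e=0 a=0 c=0 g=0
t3.Δ0 b=0 d=0 f=0 clk=1 e=0 a=0 c=0 g=0
t3.Δ1 b=0 d=0 f=0 clk=0 e=0 a=0 c=0 g=0

0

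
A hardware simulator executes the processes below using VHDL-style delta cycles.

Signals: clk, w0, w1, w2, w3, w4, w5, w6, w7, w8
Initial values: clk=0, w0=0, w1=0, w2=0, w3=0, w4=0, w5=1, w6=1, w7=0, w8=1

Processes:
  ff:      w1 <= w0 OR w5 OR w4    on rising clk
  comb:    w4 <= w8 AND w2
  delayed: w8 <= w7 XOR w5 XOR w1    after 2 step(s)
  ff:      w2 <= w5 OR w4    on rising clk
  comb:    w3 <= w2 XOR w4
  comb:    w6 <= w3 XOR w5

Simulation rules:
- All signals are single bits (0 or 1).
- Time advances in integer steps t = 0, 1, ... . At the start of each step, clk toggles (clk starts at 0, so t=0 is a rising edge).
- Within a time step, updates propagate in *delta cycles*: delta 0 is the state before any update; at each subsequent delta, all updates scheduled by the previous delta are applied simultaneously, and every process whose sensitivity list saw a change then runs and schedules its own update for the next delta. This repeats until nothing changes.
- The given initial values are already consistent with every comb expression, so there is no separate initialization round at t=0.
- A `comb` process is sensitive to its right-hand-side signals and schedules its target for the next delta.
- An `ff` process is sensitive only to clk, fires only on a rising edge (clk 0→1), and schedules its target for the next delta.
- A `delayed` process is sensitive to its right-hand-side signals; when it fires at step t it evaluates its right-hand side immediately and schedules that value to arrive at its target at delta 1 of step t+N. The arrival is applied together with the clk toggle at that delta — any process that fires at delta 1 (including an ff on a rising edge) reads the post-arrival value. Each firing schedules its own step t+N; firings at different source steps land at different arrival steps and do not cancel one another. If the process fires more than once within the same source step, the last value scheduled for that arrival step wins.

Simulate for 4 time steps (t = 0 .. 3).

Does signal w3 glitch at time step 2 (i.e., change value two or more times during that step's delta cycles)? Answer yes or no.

no

[bits: w4,w3,clk,w2,w6,w1,w0,w7,w5,w8]
t=0: Δ0=0000100011 Δ1=0010100011 Δ2=0011110011 Δ3=1111110011 Δ4=1011010011 Δ5=1011110011 | 5Δ
t=1: Δ0=1011110011 Δ1=1001110011 | 1Δ
t=2: Δ0=1001110011 Δ1=1011110010 Δ2=0011110010 Δ3=0111110010 Δ4=0111010010 | 4Δ
t=3: Δ0=0111010010 Δ1=0101010010 | 1Δ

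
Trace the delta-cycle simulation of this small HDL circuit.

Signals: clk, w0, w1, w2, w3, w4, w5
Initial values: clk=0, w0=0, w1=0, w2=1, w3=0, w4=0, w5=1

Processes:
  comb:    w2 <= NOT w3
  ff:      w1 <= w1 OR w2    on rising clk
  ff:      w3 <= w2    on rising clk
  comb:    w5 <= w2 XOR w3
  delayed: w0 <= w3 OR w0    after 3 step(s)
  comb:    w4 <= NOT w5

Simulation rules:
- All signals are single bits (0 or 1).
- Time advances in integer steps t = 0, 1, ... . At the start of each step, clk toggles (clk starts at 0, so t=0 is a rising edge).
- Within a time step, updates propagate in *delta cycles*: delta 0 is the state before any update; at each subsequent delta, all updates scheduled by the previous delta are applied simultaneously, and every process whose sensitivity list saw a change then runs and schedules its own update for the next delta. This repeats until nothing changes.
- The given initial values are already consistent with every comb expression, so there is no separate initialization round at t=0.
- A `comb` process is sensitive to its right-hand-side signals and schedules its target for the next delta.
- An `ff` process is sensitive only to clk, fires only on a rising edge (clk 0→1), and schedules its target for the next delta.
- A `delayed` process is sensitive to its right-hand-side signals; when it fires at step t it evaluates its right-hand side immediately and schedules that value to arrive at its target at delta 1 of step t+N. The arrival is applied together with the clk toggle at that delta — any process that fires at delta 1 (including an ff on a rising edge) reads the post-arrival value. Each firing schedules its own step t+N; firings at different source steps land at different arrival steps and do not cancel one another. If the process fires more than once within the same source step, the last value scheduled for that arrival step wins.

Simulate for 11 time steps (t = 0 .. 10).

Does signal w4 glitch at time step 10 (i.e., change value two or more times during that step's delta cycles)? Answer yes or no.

yes

t=0 Δ0: w0=0 w2=1 w5=1 clk=0 w3=0 w4=0 w1=0
  Δ1: clk:0→1
  Δ2: w3:0→1, w1:0→1
  Δ3: w2:1→0, w5:1→0
  Δ4: w5:0→1, w4:0→1
  Δ5: w4:1→0
  (5Δ to stable)
t=1 Δ0: w0=0 w2=0 w5=1 clk=1 w3=1 w4=0 w1=1
  Δ1: clk:1→0
  (1Δ to stable)
t=2 Δ0: w0=0 w2=0 w5=1 clk=0 w3=1 w4=0 w1=1
  Δ1: clk:0→1
  Δ2: w3:1→0
  Δ3: w2:0→1, w5:1→0
  Δ4: w5:0→1, w4:0→1
  Δ5: w4:1→0
  (5Δ to stable)
t=3 Δ0: w0=0 w2=1 w5=1 clk=1 w3=0 w4=0 w1=1
  Δ1: w0:0→1, clk:1→0
  (1Δ to stable)
t=4 Δ0: w0=1 w2=1 w5=1 clk=0 w3=0 w4=0 w1=1
  Δ1: clk:0→1
  Δ2: w3:0→1
  Δ3: w2:1→0, w5:1→0
  Δ4: w5:0→1, w4:0→1
  Δ5: w4:1→0
  (5Δ to stable)
t=5 Δ0: w0=1 w2=0 w5=1 clk=1 w3=1 w4=0 w1=1
  Δ1: w0:1→0, clk:1→0
  (1Δ to stable)
t=6 Δ0: w0=0 w2=0 w5=1 clk=0 w3=1 w4=0 w1=1
  Δ1: w0:0→1, clk:0→1
  Δ2: w3:1→0
  Δ3: w2:0→1, w5:1→0
  Δ4: w5:0→1, w4:0→1
  Δ5: w4:1→0
  (5Δ to stable)
t=7 Δ0: w0=1 w2=1 w5=1 clk=1 w3=0 w4=0 w1=1
  Δ1: clk:1→0
  (1Δ to stable)
t=8 Δ0: w0=1 w2=1 w5=1 clk=0 w3=0 w4=0 w1=1
  Δ1: clk:0→1
  Δ2: w3:0→1
  Δ3: w2:1→0, w5:1→0
  Δ4: w5:0→1, w4:0→1
  Δ5: w4:1→0
  (5Δ to stable)
t=9 Δ0: w0=1 w2=0 w5=1 clk=1 w3=1 w4=0 w1=1
  Δ1: clk:1→0
  (1Δ to stable)
t=10 Δ0: w0=1 w2=0 w5=1 clk=0 w3=1 w4=0 w1=1
  Δ1: clk:0→1
  Δ2: w3:1→0
  Δ3: w2:0→1, w5:1→0
  Δ4: w5:0→1, w4:0→1
  Δ5: w4:1→0
  (5Δ to stable)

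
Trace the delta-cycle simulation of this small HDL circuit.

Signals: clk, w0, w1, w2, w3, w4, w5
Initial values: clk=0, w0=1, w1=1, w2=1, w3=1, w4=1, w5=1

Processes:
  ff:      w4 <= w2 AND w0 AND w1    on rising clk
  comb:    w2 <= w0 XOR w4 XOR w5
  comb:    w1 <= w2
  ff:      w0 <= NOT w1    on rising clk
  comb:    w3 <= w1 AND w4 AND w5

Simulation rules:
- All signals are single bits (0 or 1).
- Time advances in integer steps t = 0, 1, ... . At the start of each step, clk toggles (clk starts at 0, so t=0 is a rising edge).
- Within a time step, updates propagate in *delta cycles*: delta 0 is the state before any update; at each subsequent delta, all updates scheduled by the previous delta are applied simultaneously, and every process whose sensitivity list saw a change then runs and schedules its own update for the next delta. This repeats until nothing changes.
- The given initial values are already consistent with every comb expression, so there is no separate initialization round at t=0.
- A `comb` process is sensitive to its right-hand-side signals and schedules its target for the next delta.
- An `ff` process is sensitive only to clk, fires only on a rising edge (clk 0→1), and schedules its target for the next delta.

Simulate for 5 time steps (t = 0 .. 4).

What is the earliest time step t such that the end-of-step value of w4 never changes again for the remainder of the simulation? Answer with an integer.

t0.Δ0 w5=1 w2=1 w3=1 clk=0 w4=1 w0=1 w1=1
t0.Δ1 w5=1 w2=1 w3=1 clk=1 w4=1 w0=1 w1=1
t0.Δ2 w5=1 w2=1 w3=1 clk=1 w4=1 w0=0 w1=1
t0.Δ3 w5=1 w2=0 w3=1 clk=1 w4=1 w0=0 w1=1
t0.Δ4 w5=1 w2=0 w3=1 clk=1 w4=1 w0=0 w1=0
t0.Δ5 w5=1 w2=0 w3=0 clk=1 w4=1 w0=0 w1=0
t1.Δ0 w5=1 w2=0 w3=0 clk=1 w4=1 w0=0 w1=0
t1.Δ1 w5=1 w2=0 w3=0 clk=0 w4=1 w0=0 w1=0
t2.Δ0 w5=1 w2=0 w3=0 clk=0 w4=1 w0=0 w1=0
t2.Δ1 w5=1 w2=0 w3=0 clk=1 w4=1 w0=0 w1=0
t2.Δ2 w5=1 w2=0 w3=0 clk=1 w4=0 w0=1 w1=0
t3.Δ0 w5=1 w2=0 w3=0 clk=1 w4=0 w0=1 w1=0
t3.Δ1 w5=1 w2=0 w3=0 clk=0 w4=0 w0=1 w1=0
t4.Δ0 w5=1 w2=0 w3=0 clk=0 w4=0 w0=1 w1=0
t4.Δ1 w5=1 w2=0 w3=0 clk=1 w4=0 w0=1 w1=0

2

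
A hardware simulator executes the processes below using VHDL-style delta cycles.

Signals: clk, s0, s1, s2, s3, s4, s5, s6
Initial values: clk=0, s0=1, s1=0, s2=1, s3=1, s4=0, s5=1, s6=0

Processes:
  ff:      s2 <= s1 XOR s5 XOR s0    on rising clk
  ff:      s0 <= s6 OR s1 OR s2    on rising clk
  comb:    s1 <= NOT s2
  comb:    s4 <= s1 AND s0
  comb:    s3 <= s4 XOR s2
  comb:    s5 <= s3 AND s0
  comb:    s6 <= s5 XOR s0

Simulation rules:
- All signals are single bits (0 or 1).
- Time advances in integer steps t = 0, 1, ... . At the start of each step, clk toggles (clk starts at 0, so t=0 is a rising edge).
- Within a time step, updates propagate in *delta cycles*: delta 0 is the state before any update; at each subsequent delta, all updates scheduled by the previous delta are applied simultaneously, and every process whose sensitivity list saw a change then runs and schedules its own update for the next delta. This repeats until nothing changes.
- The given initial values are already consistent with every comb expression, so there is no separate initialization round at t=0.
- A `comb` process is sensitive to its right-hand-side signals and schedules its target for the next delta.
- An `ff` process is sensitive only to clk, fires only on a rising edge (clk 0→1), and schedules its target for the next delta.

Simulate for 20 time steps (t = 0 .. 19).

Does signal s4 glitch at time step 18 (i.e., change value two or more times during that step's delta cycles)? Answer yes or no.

t=0 Δ0: s4=0 s1=0 s2=1 clk=0 s6=0 s5=1 s0=1 s3=1
  Δ1: clk:0→1
  Δ2: s2:1→0
  Δ3: s1:0→1, s3:1→0
  Δ4: s4:0→1, s5:1→0
  Δ5: s6:0→1, s3:0→1
  Δ6: s5:0→1
  Δ7: s6:1→0
  (7Δ to stable)
t=1 Δ0: s4=1 s1=1 s2=0 clk=1 s6=0 s5=1 s0=1 s3=1
  Δ1: clk:1→0
  (1Δ to stable)
t=2 Δ0: s4=1 s1=1 s2=0 clk=0 s6=0 s5=1 s0=1 s3=1
  Δ1: clk:0→1
  Δ2: s2:0→1
  Δ3: s1:1→0, s3:1→0
  Δ4: s4:1→0, s5:1→0
  Δ5: s6:0→1, s3:0→1
  Δ6: s5:0→1
  Δ7: s6:1→0
  (7Δ to stable)
t=3 Δ0: s4=0 s1=0 s2=1 clk=1 s6=0 s5=1 s0=1 s3=1
  Δ1: clk:1→0
  (1Δ to stable)
t=4 Δ0: s4=0 s1=0 s2=1 clk=0 s6=0 s5=1 s0=1 s3=1
  Δ1: clk:0→1
  Δ2: s2:1→0
  Δ3: s1:0→1, s3:1→0
  Δ4: s4:0→1, s5:1→0
  Δ5: s6:0→1, s3:0→1
  Δ6: s5:0→1
  Δ7: s6:1→0
  (7Δ to stable)
t=5 Δ0: s4=1 s1=1 s2=0 clk=1 s6=0 s5=1 s0=1 s3=1
  Δ1: clk:1→0
  (1Δ to stable)
t=6 Δ0: s4=1 s1=1 s2=0 clk=0 s6=0 s5=1 s0=1 s3=1
  Δ1: clk:0→1
  Δ2: s2:0→1
  Δ3: s1:1→0, s3:1→0
  Δ4: s4:1→0, s5:1→0
  Δ5: s6:0→1, s3:0→1
  Δ6: s5:0→1
  Δ7: s6:1→0
  (7Δ to stable)
t=7 Δ0: s4=0 s1=0 s2=1 clk=1 s6=0 s5=1 s0=1 s3=1
  Δ1: clk:1→0
  (1Δ to stable)
t=8 Δ0: s4=0 s1=0 s2=1 clk=0 s6=0 s5=1 s0=1 s3=1
  Δ1: clk:0→1
  Δ2: s2:1→0
  Δ3: s1:0→1, s3:1→0
  Δ4: s4:0→1, s5:1→0
  Δ5: s6:0→1, s3:0→1
  Δ6: s5:0→1
  Δ7: s6:1→0
  (7Δ to stable)
t=9 Δ0: s4=1 s1=1 s2=0 clk=1 s6=0 s5=1 s0=1 s3=1
  Δ1: clk:1→0
  (1Δ to stable)
t=10 Δ0: s4=1 s1=1 s2=0 clk=0 s6=0 s5=1 s0=1 s3=1
  Δ1: clk:0→1
  Δ2: s2:0→1
  Δ3: s1:1→0, s3:1→0
  Δ4: s4:1→0, s5:1→0
  Δ5: s6:0→1, s3:0→1
  Δ6: s5:0→1
  Δ7: s6:1→0
  (7Δ to stable)
t=11 Δ0: s4=0 s1=0 s2=1 clk=1 s6=0 s5=1 s0=1 s3=1
  Δ1: clk:1→0
  (1Δ to stable)
t=12 Δ0: s4=0 s1=0 s2=1 clk=0 s6=0 s5=1 s0=1 s3=1
  Δ1: clk:0→1
  Δ2: s2:1→0
  Δ3: s1:0→1, s3:1→0
  Δ4: s4:0→1, s5:1→0
  Δ5: s6:0→1, s3:0→1
  Δ6: s5:0→1
  Δ7: s6:1→0
  (7Δ to stable)
t=13 Δ0: s4=1 s1=1 s2=0 clk=1 s6=0 s5=1 s0=1 s3=1
  Δ1: clk:1→0
  (1Δ to stable)
t=14 Δ0: s4=1 s1=1 s2=0 clk=0 s6=0 s5=1 s0=1 s3=1
  Δ1: clk:0→1
  Δ2: s2:0→1
  Δ3: s1:1→0, s3:1→0
  Δ4: s4:1→0, s5:1→0
  Δ5: s6:0→1, s3:0→1
  Δ6: s5:0→1
  Δ7: s6:1→0
  (7Δ to stable)
t=15 Δ0: s4=0 s1=0 s2=1 clk=1 s6=0 s5=1 s0=1 s3=1
  Δ1: clk:1→0
  (1Δ to stable)
t=16 Δ0: s4=0 s1=0 s2=1 clk=0 s6=0 s5=1 s0=1 s3=1
  Δ1: clk:0→1
  Δ2: s2:1→0
  Δ3: s1:0→1, s3:1→0
  Δ4: s4:0→1, s5:1→0
  Δ5: s6:0→1, s3:0→1
  Δ6: s5:0→1
  Δ7: s6:1→0
  (7Δ to stable)
t=17 Δ0: s4=1 s1=1 s2=0 clk=1 s6=0 s5=1 s0=1 s3=1
  Δ1: clk:1→0
  (1Δ to stable)
t=18 Δ0: s4=1 s1=1 s2=0 clk=0 s6=0 s5=1 s0=1 s3=1
  Δ1: clk:0→1
  Δ2: s2:0→1
  Δ3: s1:1→0, s3:1→0
  Δ4: s4:1→0, s5:1→0
  Δ5: s6:0→1, s3:0→1
  Δ6: s5:0→1
  Δ7: s6:1→0
  (7Δ to stable)
t=19 Δ0: s4=0 s1=0 s2=1 clk=1 s6=0 s5=1 s0=1 s3=1
  Δ1: clk:1→0
  (1Δ to stable)

no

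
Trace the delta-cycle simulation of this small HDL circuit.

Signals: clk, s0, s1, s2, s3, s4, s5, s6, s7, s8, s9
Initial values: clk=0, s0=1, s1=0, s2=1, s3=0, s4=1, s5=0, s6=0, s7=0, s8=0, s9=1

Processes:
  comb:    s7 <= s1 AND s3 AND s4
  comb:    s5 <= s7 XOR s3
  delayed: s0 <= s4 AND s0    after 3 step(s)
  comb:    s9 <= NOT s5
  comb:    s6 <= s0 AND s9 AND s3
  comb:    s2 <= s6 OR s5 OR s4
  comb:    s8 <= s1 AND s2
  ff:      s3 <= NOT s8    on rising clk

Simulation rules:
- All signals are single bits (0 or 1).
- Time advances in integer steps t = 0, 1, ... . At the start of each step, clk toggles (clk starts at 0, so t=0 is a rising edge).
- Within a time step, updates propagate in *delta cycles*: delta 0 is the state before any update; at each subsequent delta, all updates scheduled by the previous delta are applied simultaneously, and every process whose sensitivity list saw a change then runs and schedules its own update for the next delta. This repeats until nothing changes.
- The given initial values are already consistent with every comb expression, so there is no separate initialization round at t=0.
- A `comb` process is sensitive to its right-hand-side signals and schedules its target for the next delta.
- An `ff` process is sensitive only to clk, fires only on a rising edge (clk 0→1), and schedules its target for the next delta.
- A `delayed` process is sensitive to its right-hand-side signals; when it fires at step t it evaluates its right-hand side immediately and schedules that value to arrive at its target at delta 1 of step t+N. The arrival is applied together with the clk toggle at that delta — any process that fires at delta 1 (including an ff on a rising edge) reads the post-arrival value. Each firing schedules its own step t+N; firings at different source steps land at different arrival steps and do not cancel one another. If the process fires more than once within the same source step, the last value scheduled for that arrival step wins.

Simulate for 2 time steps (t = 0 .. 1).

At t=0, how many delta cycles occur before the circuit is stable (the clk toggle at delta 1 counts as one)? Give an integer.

[bits: s2,s1,s7,s0,s4,s8,s6,clk,s5,s3,s9]
t=0: Δ0=10011000001 Δ1=10011001001 Δ2=10011001011 Δ3=10011011111 Δ4=10011011110 Δ5=10011001110 | 5Δ
t=1: Δ0=10011001110 Δ1=10011000110 | 1Δ

5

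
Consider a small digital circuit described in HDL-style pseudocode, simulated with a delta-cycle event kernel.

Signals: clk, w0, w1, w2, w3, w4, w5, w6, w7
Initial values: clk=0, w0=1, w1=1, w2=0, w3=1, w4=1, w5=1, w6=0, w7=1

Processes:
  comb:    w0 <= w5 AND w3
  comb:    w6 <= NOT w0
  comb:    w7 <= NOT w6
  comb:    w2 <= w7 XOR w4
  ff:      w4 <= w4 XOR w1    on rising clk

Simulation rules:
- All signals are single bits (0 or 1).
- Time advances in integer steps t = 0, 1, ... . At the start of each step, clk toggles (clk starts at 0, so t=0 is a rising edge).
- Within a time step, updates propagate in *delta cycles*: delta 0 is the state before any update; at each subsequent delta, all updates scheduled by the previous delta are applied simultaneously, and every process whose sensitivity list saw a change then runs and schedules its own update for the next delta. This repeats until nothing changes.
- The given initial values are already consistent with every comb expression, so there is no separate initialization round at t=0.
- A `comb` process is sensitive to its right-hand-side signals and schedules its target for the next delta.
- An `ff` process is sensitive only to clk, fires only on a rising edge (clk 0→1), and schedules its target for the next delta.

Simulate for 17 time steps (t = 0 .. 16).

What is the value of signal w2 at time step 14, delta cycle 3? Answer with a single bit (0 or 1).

0

[bits: w2,w6,clk,w5,w4,w0,w3,w7,w1]
t=0: Δ0=000111111 Δ1=001111111 Δ2=001101111 Δ3=101101111 | 3Δ
t=1: Δ0=101101111 Δ1=100101111 | 1Δ
t=2: Δ0=100101111 Δ1=101101111 Δ2=101111111 Δ3=001111111 | 3Δ
t=3: Δ0=001111111 Δ1=000111111 | 1Δ
t=4: Δ0=000111111 Δ1=001111111 Δ2=001101111 Δ3=101101111 | 3Δ
t=5: Δ0=101101111 Δ1=100101111 | 1Δ
t=6: Δ0=100101111 Δ1=101101111 Δ2=101111111 Δ3=001111111 | 3Δ
t=7: Δ0=001111111 Δ1=000111111 | 1Δ
t=8: Δ0=000111111 Δ1=001111111 Δ2=001101111 Δ3=101101111 | 3Δ
t=9: Δ0=101101111 Δ1=100101111 | 1Δ
t=10: Δ0=100101111 Δ1=101101111 Δ2=101111111 Δ3=001111111 | 3Δ
t=11: Δ0=001111111 Δ1=000111111 | 1Δ
t=12: Δ0=000111111 Δ1=001111111 Δ2=001101111 Δ3=101101111 | 3Δ
t=13: Δ0=101101111 Δ1=100101111 | 1Δ
t=14: Δ0=100101111 Δ1=101101111 Δ2=101111111 Δ3=001111111 | 3Δ
t=15: Δ0=001111111 Δ1=000111111 | 1Δ
t=16: Δ0=000111111 Δ1=001111111 Δ2=001101111 Δ3=101101111 | 3Δ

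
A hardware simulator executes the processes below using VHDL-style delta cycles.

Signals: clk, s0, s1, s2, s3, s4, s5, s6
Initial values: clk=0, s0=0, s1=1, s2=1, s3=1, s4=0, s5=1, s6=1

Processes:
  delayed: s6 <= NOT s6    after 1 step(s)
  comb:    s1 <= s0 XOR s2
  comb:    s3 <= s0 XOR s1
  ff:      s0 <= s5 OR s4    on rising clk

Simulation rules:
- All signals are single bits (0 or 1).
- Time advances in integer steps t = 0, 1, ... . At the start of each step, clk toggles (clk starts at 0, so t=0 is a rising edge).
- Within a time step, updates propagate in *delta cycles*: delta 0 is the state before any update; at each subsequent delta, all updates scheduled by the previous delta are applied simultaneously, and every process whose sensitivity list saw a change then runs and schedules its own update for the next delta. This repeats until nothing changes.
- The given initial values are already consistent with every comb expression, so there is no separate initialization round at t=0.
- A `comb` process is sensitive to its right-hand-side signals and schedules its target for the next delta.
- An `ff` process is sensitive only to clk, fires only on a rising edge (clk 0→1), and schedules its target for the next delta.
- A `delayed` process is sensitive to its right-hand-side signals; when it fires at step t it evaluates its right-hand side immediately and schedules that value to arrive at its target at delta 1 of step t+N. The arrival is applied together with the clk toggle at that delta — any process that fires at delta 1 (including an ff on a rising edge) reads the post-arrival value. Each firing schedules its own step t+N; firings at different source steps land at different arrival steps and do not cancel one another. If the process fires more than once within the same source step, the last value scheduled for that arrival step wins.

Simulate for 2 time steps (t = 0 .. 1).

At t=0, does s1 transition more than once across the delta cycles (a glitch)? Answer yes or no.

no

t0.Δ0 clk=0 s4=0 s6=1 s1=1 s3=1 s2=1 s0=0 s5=1
t0.Δ1 clk=1 s4=0 s6=1 s1=1 s3=1 s2=1 s0=0 s5=1
t0.Δ2 clk=1 s4=0 s6=1 s1=1 s3=1 s2=1 s0=1 s5=1
t0.Δ3 clk=1 s4=0 s6=1 s1=0 s3=0 s2=1 s0=1 s5=1
t0.Δ4 clk=1 s4=0 s6=1 s1=0 s3=1 s2=1 s0=1 s5=1
t1.Δ0 clk=1 s4=0 s6=1 s1=0 s3=1 s2=1 s0=1 s5=1
t1.Δ1 clk=0 s4=0 s6=1 s1=0 s3=1 s2=1 s0=1 s5=1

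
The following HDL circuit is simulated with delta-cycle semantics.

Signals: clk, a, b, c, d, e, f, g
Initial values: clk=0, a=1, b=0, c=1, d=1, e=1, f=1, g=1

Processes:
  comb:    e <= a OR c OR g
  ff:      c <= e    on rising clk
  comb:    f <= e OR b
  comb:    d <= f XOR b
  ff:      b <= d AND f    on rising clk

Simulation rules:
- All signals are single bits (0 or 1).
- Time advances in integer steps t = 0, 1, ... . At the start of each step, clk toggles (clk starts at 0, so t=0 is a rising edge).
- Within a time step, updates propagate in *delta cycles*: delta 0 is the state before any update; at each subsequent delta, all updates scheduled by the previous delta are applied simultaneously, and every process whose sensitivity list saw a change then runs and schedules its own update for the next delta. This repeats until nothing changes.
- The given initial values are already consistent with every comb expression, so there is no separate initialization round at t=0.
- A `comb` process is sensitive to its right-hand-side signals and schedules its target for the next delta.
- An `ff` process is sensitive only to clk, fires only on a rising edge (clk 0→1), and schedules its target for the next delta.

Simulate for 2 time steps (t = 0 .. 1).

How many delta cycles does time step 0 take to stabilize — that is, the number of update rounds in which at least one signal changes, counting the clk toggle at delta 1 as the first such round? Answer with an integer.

3

t=0 Δ0: f=1 b=0 clk=0 g=1 c=1 e=1 a=1 d=1
  Δ1: clk:0→1
  Δ2: b:0→1
  Δ3: d:1→0
  (3Δ to stable)
t=1 Δ0: f=1 b=1 clk=1 g=1 c=1 e=1 a=1 d=0
  Δ1: clk:1→0
  (1Δ to stable)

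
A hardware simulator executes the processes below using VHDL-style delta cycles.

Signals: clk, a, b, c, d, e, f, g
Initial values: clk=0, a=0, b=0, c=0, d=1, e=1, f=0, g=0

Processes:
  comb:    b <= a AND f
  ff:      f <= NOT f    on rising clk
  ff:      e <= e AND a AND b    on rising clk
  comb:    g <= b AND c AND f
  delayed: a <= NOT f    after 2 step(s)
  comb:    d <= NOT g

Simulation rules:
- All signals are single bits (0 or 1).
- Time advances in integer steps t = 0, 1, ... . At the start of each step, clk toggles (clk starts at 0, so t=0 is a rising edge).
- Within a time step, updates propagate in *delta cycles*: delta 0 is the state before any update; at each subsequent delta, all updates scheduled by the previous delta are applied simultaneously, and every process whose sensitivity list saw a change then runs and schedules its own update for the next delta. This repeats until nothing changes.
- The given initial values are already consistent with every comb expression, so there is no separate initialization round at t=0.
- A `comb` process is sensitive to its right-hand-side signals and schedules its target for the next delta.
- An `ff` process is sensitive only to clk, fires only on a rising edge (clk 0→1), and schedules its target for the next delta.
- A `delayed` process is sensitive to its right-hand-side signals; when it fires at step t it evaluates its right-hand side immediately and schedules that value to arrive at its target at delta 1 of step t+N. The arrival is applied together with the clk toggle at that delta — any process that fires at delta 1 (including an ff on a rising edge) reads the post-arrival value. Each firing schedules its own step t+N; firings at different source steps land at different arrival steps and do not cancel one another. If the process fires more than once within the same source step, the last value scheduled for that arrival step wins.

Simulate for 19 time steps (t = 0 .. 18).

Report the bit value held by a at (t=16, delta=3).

t=0 Δ0: d=1 e=1 c=0 g=0 f=0 a=0 b=0 clk=0
  Δ1: clk:0→1
  Δ2: e:1→0, f:0→1
  (2Δ to stable)
t=1 Δ0: d=1 e=0 c=0 g=0 f=1 a=0 b=0 clk=1
  Δ1: clk:1→0
  (1Δ to stable)
t=2 Δ0: d=1 e=0 c=0 g=0 f=1 a=0 b=0 clk=0
  Δ1: clk:0→1
  Δ2: f:1→0
  (2Δ to stable)
t=3 Δ0: d=1 e=0 c=0 g=0 f=0 a=0 b=0 clk=1
  Δ1: clk:1→0
  (1Δ to stable)
t=4 Δ0: d=1 e=0 c=0 g=0 f=0 a=0 b=0 clk=0
  Δ1: a:0→1, clk:0→1
  Δ2: f:0→1
  Δ3: b:0→1
  (3Δ to stable)
t=5 Δ0: d=1 e=0 c=0 g=0 f=1 a=1 b=1 clk=1
  Δ1: clk:1→0
  (1Δ to stable)
t=6 Δ0: d=1 e=0 c=0 g=0 f=1 a=1 b=1 clk=0
  Δ1: a:1→0, clk:0→1
  Δ2: f:1→0, b:1→0
  (2Δ to stable)
t=7 Δ0: d=1 e=0 c=0 g=0 f=0 a=0 b=0 clk=1
  Δ1: clk:1→0
  (1Δ to stable)
t=8 Δ0: d=1 e=0 c=0 g=0 f=0 a=0 b=0 clk=0
  Δ1: a:0→1, clk:0→1
  Δ2: f:0→1
  Δ3: b:0→1
  (3Δ to stable)
t=9 Δ0: d=1 e=0 c=0 g=0 f=1 a=1 b=1 clk=1
  Δ1: clk:1→0
  (1Δ to stable)
t=10 Δ0: d=1 e=0 c=0 g=0 f=1 a=1 b=1 clk=0
  Δ1: a:1→0, clk:0→1
  Δ2: f:1→0, b:1→0
  (2Δ to stable)
t=11 Δ0: d=1 e=0 c=0 g=0 f=0 a=0 b=0 clk=1
  Δ1: clk:1→0
  (1Δ to stable)
t=12 Δ0: d=1 e=0 c=0 g=0 f=0 a=0 b=0 clk=0
  Δ1: a:0→1, clk:0→1
  Δ2: f:0→1
  Δ3: b:0→1
  (3Δ to stable)
t=13 Δ0: d=1 e=0 c=0 g=0 f=1 a=1 b=1 clk=1
  Δ1: clk:1→0
  (1Δ to stable)
t=14 Δ0: d=1 e=0 c=0 g=0 f=1 a=1 b=1 clk=0
  Δ1: a:1→0, clk:0→1
  Δ2: f:1→0, b:1→0
  (2Δ to stable)
t=15 Δ0: d=1 e=0 c=0 g=0 f=0 a=0 b=0 clk=1
  Δ1: clk:1→0
  (1Δ to stable)
t=16 Δ0: d=1 e=0 c=0 g=0 f=0 a=0 b=0 clk=0
  Δ1: a:0→1, clk:0→1
  Δ2: f:0→1
  Δ3: b:0→1
  (3Δ to stable)
t=17 Δ0: d=1 e=0 c=0 g=0 f=1 a=1 b=1 clk=1
  Δ1: clk:1→0
  (1Δ to stable)
t=18 Δ0: d=1 e=0 c=0 g=0 f=1 a=1 b=1 clk=0
  Δ1: a:1→0, clk:0→1
  Δ2: f:1→0, b:1→0
  (2Δ to stable)

1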